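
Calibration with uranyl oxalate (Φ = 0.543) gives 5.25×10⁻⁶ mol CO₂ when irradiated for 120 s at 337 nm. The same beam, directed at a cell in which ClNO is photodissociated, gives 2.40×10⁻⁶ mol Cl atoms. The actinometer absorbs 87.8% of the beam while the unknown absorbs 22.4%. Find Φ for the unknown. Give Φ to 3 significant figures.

Photons absorbed by the actinometer: 5.25×10⁻⁶ / 0.543 = 9.669×10⁻⁶ mol.
Incident flux: 9.669×10⁻⁶ / 0.878 = 1.101×10⁻⁵ einstein.
Absorbed by unknown: 0.224 × 1.101×10⁻⁵ = 2.466×10⁻⁶ mol.
Φ(unknown) = 2.40×10⁻⁶ / 2.466×10⁻⁶ = 0.973.

Φ = 0.973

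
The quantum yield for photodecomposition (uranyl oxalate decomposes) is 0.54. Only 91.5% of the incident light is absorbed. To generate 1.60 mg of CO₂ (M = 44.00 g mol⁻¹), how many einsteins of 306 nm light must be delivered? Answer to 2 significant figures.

7.4×10⁻⁵ einstein

Product: 1.60 mg / 44.00 g mol⁻¹ = 3.636×10⁻⁵ mol.
Photons that must be absorbed: 3.636×10⁻⁵ / 0.54 = 6.733×10⁻⁵ mol.
Incident photons needed: 6.733×10⁻⁵ / 0.915 = 7.358×10⁻⁵ mol.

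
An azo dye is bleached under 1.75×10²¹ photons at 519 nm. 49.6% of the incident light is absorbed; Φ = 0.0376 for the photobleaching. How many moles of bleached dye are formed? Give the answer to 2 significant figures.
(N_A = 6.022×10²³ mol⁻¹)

5.4×10⁻⁵ mol

Moles of photons: 1.75×10²¹ / 6.022×10²³ = 0.002906 mol.
Photons absorbed: 0.496 × 0.002906 = 0.001441 mol.
Product: Φ × n_abs = 0.0376 × 0.001441 = 5.418×10⁻⁵ mol.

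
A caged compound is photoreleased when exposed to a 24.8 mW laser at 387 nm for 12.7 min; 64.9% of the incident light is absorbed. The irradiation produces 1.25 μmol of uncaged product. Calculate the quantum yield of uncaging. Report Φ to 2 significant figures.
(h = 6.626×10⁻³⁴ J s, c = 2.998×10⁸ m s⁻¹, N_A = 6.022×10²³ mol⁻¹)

Φ = 0.032

Product: 1.25 μmol = 1.25×10⁻⁶ mol.
Photon energy at 387 nm: hc/λ = (6.626×10⁻³⁴)(2.998×10⁸)/(387×10⁻⁹) = 5.133×10⁻¹⁹ J.
Energy delivered: (24.8 mW)(762 s) = 18.90 J.
Photons incident: 18.90 / 5.133×10⁻¹⁹ = 3.682×10¹⁹, i.e. 3.682×10¹⁹/6.022×10²³ = 6.114×10⁻⁵ mol.
Photons absorbed: 0.649 × 6.114×10⁻⁵ = 3.968×10⁻⁵ mol.
Φ = 1.25×10⁻⁶ mol / 3.968×10⁻⁵ mol photons = 0.032.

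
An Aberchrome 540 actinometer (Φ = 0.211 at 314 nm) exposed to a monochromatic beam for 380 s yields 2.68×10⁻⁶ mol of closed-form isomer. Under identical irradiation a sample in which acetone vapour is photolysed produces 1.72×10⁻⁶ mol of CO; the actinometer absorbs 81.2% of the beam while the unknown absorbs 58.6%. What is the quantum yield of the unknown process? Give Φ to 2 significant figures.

Φ = 0.19

Photons absorbed by the actinometer: 2.68×10⁻⁶ / 0.211 = 1.270×10⁻⁵ mol.
Incident flux: 1.270×10⁻⁵ / 0.812 = 1.564×10⁻⁵ einstein.
Absorbed by unknown: 0.586 × 1.564×10⁻⁵ = 9.165×10⁻⁶ mol.
Φ(unknown) = 1.72×10⁻⁶ / 9.165×10⁻⁶ = 0.19.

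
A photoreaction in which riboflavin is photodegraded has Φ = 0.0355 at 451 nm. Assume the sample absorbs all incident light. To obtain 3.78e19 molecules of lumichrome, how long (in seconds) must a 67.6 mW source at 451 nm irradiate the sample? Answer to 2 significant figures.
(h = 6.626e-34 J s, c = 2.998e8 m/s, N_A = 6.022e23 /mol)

t ≈ 6900 s

Product: 3.78e19 / 6.022e23 = 6.277e-5 mol.
Photons that must be absorbed: 6.277e-5 / 0.0355 = 0.001768 mol.
Photon energy: hc/λ = 4.405e-19 J; per mole, 2.653e5 J mol⁻¹.
Energy required: 0.001768 × 2.653e5 = 469.1 J.
Time: 469.1 J / 0.0676 W = 6900 s.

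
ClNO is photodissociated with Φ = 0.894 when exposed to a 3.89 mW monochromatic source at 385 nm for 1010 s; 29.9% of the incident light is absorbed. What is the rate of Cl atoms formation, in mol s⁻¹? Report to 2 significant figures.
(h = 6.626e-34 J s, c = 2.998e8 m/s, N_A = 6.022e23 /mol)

Photon energy at 385 nm: hc/λ = (6.626e-34)(2.998e8)/(385e-9) = 5.160e-19 J.
Energy delivered: (3.89 mW)(1010 s) = 3.929 J.
Photons incident: 3.929 / 5.160e-19 = 7.614e18, i.e. 7.614e18/6.022e23 = 1.264e-5 mol.
Photons absorbed: 0.299 × 1.264e-5 = 3.779e-6 mol.
Product formed: 0.894 × 3.779e-6 = 3.378e-6 mol.
Rate: 3.378e-6 / 1010 s = 3.3e-9 mol s⁻¹.

3.3e-9 mol s⁻¹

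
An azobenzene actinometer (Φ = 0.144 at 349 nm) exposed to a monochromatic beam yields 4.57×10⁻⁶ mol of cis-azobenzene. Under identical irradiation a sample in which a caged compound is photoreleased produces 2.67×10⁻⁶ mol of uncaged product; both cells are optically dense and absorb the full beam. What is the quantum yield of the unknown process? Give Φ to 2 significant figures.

Φ = 0.084

Photons absorbed by the actinometer: 4.57×10⁻⁶ / 0.144 = 3.174×10⁻⁵ mol.
Φ(unknown) = 2.67×10⁻⁶ / 3.174×10⁻⁵ = 0.084.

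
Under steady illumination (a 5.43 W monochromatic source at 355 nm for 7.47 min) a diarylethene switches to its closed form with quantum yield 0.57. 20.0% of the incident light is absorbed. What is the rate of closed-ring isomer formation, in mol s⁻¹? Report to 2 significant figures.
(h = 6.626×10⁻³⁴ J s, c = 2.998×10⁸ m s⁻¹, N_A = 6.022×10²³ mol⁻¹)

1.8×10⁻⁶ mol s⁻¹

Photon energy at 355 nm: hc/λ = (6.626×10⁻³⁴)(2.998×10⁸)/(355×10⁻⁹) = 5.596×10⁻¹⁹ J.
Energy delivered: (5.43 W)(448.2 s) = 2434 J.
Photons incident: 2434 / 5.596×10⁻¹⁹ = 4.350×10²¹, i.e. 4.350×10²¹/6.022×10²³ = 0.007224 mol.
Photons absorbed: 0.200 × 0.007224 = 0.001445 mol.
Product formed: 0.57 × 0.001445 = 8.237×10⁻⁴ mol.
Rate: 8.237×10⁻⁴ / 448.2 s = 1.8×10⁻⁶ mol s⁻¹.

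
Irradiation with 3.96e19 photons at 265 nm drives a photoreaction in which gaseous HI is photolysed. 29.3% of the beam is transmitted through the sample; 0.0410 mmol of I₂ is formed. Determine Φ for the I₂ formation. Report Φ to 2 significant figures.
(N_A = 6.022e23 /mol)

Φ = 0.88

Product: 0.0410 mmol = 4.10e-5 mol.
Moles of photons: 3.96e19 / 6.022e23 = 6.576e-5 mol.
Fraction absorbed: 1 − 29.3/100 = 0.7070.
Photons absorbed: 0.7070 × 6.576e-5 = 4.649e-5 mol.
Φ = 4.10e-5 mol / 4.649e-5 mol photons = 0.88.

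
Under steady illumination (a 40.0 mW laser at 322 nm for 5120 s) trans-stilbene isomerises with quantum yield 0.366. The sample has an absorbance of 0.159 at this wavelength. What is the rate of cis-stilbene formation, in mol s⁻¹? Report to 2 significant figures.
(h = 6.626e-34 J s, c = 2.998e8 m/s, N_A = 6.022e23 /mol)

Photon energy at 322 nm: hc/λ = (6.626e-34)(2.998e8)/(322e-9) = 6.169e-19 J.
Energy delivered: (40.0 mW)(5120 s) = 204.8 J.
Photons incident: 204.8 / 6.169e-19 = 3.320e20, i.e. 3.320e20/6.022e23 = 5.513e-4 mol.
Fraction absorbed: 1 − 10^(−0.159) = 0.3066.
Photons absorbed: 0.3066 × 5.513e-4 = 1.690e-4 mol.
Product formed: 0.366 × 1.690e-4 = 6.185e-5 mol.
Rate: 6.185e-5 / 5120 s = 1.2e-8 mol s⁻¹.

1.2e-8 mol s⁻¹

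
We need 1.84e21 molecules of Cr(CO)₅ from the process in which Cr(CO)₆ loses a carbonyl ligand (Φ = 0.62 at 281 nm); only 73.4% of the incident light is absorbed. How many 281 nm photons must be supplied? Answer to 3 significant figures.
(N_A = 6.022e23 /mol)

Product: 1.84e21 / 6.022e23 = 0.003055 mol.
Photons that must be absorbed: 0.003055 / 0.62 = 0.004927 mol.
Incident photons needed: 0.004927 / 0.734 = 0.006713 mol.
Photon count: 0.006713 × 6.022e23 = 4.04e21.

4.04e21 photons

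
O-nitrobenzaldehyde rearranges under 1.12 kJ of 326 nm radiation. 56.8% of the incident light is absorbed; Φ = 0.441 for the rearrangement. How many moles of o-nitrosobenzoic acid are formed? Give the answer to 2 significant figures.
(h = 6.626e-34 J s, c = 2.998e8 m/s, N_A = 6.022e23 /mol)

Photon energy at 326 nm: hc/λ = (6.626e-34)(2.998e8)/(326e-9) = 6.093e-19 J.
Incident energy: 1.12 kJ = 1120 J.
Photons incident: 1120 / 6.093e-19 = 1.838e21, i.e. 1.838e21/6.022e23 = 0.003052 mol.
Photons absorbed: 0.568 × 0.003052 = 0.001734 mol.
Product: Φ × n_abs = 0.441 × 0.001734 = 7.647e-4 mol.

7.6e-4 mol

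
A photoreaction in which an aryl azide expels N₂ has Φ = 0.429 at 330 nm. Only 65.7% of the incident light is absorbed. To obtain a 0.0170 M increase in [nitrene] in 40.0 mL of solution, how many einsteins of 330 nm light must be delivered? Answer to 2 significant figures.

Product: (0.0170 M)(0.04 L) = 6.800e-4 mol.
Photons that must be absorbed: 6.800e-4 / 0.429 = 0.001585 mol.
Incident photons needed: 0.001585 / 0.657 = 0.002412 mol.

0.0024 einstein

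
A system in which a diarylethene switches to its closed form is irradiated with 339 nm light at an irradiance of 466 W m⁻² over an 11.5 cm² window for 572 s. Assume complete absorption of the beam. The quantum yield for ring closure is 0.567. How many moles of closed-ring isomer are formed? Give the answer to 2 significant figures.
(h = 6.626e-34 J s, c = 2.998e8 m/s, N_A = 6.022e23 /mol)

4.9e-4 mol

Photon energy at 339 nm: hc/λ = (6.626e-34)(2.998e8)/(339e-9) = 5.860e-19 J.
Energy delivered: (466 W m⁻²)(11.5e-4 m²)(572 s) = 306.5 J.
Photons incident: 306.5 / 5.860e-19 = 5.230e20, i.e. 5.230e20/6.022e23 = 8.685e-4 mol.
Product: Φ × n_abs = 0.567 × 8.685e-4 = 4.924e-4 mol.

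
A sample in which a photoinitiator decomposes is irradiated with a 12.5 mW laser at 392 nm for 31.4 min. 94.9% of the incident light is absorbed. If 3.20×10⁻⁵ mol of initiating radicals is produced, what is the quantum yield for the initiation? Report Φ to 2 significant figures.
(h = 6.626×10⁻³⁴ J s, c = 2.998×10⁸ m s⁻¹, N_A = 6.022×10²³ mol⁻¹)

Φ = 0.44

Photon energy at 392 nm: hc/λ = (6.626×10⁻³⁴)(2.998×10⁸)/(392×10⁻⁹) = 5.068×10⁻¹⁹ J.
Energy delivered: (12.5 mW)(1884 s) = 23.55 J.
Photons incident: 23.55 / 5.068×10⁻¹⁹ = 4.647×10¹⁹, i.e. 4.647×10¹⁹/6.022×10²³ = 7.717×10⁻⁵ mol.
Photons absorbed: 0.949 × 7.717×10⁻⁵ = 7.323×10⁻⁵ mol.
Φ = 3.20×10⁻⁵ mol / 7.323×10⁻⁵ mol photons = 0.44.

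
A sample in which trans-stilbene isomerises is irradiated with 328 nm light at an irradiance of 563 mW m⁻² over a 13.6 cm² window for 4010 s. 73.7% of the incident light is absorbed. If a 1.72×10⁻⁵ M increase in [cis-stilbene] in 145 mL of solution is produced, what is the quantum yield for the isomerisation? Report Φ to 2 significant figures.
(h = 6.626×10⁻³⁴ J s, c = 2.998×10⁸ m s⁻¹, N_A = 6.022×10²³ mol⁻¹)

Product: (1.72×10⁻⁵ M)(0.145 L) = 2.494×10⁻⁶ mol.
Photon energy at 328 nm: hc/λ = (6.626×10⁻³⁴)(2.998×10⁸)/(328×10⁻⁹) = 6.056×10⁻¹⁹ J.
Energy delivered: (563 mW m⁻²)(13.6×10⁻⁴ m²)(4010 s) = 3.070 J.
Photons incident: 3.070 / 6.056×10⁻¹⁹ = 5.069×10¹⁸, i.e. 5.069×10¹⁸/6.022×10²³ = 8.417×10⁻⁶ mol.
Photons absorbed: 0.737 × 8.417×10⁻⁶ = 6.203×10⁻⁶ mol.
Φ = 2.494×10⁻⁶ mol / 6.203×10⁻⁶ mol photons = 0.40.

Φ = 0.40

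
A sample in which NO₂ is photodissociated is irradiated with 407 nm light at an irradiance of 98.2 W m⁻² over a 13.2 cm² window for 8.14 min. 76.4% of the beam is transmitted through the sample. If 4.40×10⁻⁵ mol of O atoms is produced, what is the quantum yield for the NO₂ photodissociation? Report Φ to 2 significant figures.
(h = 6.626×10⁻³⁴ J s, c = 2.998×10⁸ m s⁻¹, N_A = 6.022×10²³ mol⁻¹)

Φ = 0.87

Photon energy at 407 nm: hc/λ = (6.626×10⁻³⁴)(2.998×10⁸)/(407×10⁻⁹) = 4.881×10⁻¹⁹ J.
Energy delivered: (98.2 W m⁻²)(13.2×10⁻⁴ m²)(488.4 s) = 63.31 J.
Photons incident: 63.31 / 4.881×10⁻¹⁹ = 1.297×10²⁰, i.e. 1.297×10²⁰/6.022×10²³ = 2.154×10⁻⁴ mol.
Fraction absorbed: 1 − 76.4/100 = 0.2360.
Photons absorbed: 0.2360 × 2.154×10⁻⁴ = 5.083×10⁻⁵ mol.
Φ = 4.40×10⁻⁵ mol / 5.083×10⁻⁵ mol photons = 0.87.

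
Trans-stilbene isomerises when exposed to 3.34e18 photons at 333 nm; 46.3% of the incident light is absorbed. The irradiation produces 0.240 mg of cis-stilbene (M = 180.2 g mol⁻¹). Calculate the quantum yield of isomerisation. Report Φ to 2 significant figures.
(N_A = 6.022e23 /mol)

Φ = 0.52

Product: 0.240 mg / 180.2 g mol⁻¹ = 1.332e-6 mol.
Moles of photons: 3.34e18 / 6.022e23 = 5.546e-6 mol.
Photons absorbed: 0.463 × 5.546e-6 = 2.568e-6 mol.
Φ = 1.332e-6 mol / 2.568e-6 mol photons = 0.52.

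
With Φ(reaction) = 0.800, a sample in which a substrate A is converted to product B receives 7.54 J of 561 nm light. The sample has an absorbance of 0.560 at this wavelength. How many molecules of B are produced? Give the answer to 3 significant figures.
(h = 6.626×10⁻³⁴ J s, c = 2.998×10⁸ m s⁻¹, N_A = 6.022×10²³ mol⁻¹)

1.23×10¹⁹ molecules

Photon energy at 561 nm: hc/λ = (6.626×10⁻³⁴)(2.998×10⁸)/(561×10⁻⁹) = 3.541×10⁻¹⁹ J.
Photons incident: 7.54 / 3.541×10⁻¹⁹ = 2.129×10¹⁹, i.e. 2.129×10¹⁹/6.022×10²³ = 3.535×10⁻⁵ mol.
Fraction absorbed: 1 − 10^(−0.560) = 0.7246.
Photons absorbed: 0.7246 × 3.535×10⁻⁵ = 2.561×10⁻⁵ mol.
Product: Φ × n_abs = 0.800 × 2.561×10⁻⁵ = 2.049×10⁻⁵ mol.
As a count: 2.049×10⁻⁵ × 6.022×10²³ = 1.23×10¹⁹.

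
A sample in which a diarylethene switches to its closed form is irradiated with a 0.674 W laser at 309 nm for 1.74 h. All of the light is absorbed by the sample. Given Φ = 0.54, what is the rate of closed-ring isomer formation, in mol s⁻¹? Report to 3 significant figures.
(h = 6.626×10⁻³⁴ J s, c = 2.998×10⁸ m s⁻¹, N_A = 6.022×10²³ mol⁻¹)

9.40×10⁻⁷ mol s⁻¹

Photon energy at 309 nm: hc/λ = (6.626×10⁻³⁴)(2.998×10⁸)/(309×10⁻⁹) = 6.429×10⁻¹⁹ J.
Energy delivered: (0.674 W)(6264 s) = 4222 J.
Photons incident: 4222 / 6.429×10⁻¹⁹ = 6.567×10²¹, i.e. 6.567×10²¹/6.022×10²³ = 0.01091 mol.
Product formed: 0.54 × 0.01091 = 0.005891 mol.
Rate: 0.005891 / 6264 s = 9.40×10⁻⁷ mol s⁻¹.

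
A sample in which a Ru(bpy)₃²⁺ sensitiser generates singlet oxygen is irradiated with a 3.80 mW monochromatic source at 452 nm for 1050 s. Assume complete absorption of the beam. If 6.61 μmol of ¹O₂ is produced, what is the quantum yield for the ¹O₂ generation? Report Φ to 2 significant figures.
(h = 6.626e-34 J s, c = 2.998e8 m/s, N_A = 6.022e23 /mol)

Product: 6.61 μmol = 6.61e-6 mol.
Photon energy at 452 nm: hc/λ = (6.626e-34)(2.998e8)/(452e-9) = 4.395e-19 J.
Energy delivered: (3.80 mW)(1050 s) = 3.990 J.
Photons incident: 3.990 / 4.395e-19 = 9.078e18, i.e. 9.078e18/6.022e23 = 1.507e-5 mol.
Φ = 6.61e-6 mol / 1.507e-5 mol photons = 0.44.

Φ = 0.44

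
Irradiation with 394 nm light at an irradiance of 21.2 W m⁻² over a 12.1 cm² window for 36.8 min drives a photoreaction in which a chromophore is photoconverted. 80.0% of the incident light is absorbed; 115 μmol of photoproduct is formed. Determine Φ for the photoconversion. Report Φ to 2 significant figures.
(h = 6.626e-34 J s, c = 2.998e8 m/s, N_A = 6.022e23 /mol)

Product: 115 μmol = 1.15e-4 mol.
Photon energy at 394 nm: hc/λ = (6.626e-34)(2.998e8)/(394e-9) = 5.042e-19 J.
Energy delivered: (21.2 W m⁻²)(12.1e-4 m²)(2208 s) = 56.64 J.
Photons incident: 56.64 / 5.042e-19 = 1.123e20, i.e. 1.123e20/6.022e23 = 1.865e-4 mol.
Photons absorbed: 0.800 × 1.865e-4 = 1.492e-4 mol.
Φ = 1.15e-4 mol / 1.492e-4 mol photons = 0.77.

Φ = 0.77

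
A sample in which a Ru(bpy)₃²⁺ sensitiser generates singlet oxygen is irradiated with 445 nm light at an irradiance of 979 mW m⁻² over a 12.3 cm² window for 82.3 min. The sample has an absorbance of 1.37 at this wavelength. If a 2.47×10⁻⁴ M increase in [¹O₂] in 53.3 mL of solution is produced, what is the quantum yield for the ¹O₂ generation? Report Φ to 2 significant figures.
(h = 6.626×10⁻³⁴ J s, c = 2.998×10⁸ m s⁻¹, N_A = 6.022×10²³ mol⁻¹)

Product: (2.47×10⁻⁴ M)(0.0533 L) = 1.317×10⁻⁵ mol.
Photon energy at 445 nm: hc/λ = (6.626×10⁻³⁴)(2.998×10⁸)/(445×10⁻⁹) = 4.464×10⁻¹⁹ J.
Energy delivered: (979 mW m⁻²)(12.3×10⁻⁴ m²)(4938 s) = 5.946 J.
Photons incident: 5.946 / 4.464×10⁻¹⁹ = 1.332×10¹⁹, i.e. 1.332×10¹⁹/6.022×10²³ = 2.212×10⁻⁵ mol.
Fraction absorbed: 1 − 10^(−1.37) = 0.9573.
Photons absorbed: 0.9573 × 2.212×10⁻⁵ = 2.118×10⁻⁵ mol.
Φ = 1.317×10⁻⁵ mol / 2.118×10⁻⁵ mol photons = 0.62.

Φ = 0.62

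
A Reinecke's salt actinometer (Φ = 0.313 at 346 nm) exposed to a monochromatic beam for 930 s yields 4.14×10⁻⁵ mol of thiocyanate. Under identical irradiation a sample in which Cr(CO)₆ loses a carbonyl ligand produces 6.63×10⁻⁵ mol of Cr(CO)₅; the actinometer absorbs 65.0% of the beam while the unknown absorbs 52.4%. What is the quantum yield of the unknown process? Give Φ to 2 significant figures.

Φ = 0.62

Photons absorbed by the actinometer: 4.14×10⁻⁵ / 0.313 = 1.323×10⁻⁴ mol.
Incident flux: 1.323×10⁻⁴ / 0.650 = 2.035×10⁻⁴ einstein.
Absorbed by unknown: 0.524 × 2.035×10⁻⁴ = 1.066×10⁻⁴ mol.
Φ(unknown) = 6.63×10⁻⁵ / 1.066×10⁻⁴ = 0.62.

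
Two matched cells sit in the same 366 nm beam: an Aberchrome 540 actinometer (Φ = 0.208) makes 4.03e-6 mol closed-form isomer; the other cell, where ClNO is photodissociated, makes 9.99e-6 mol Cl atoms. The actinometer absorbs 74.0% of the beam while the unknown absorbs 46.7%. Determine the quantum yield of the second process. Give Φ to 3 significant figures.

Φ = 0.817

Photons absorbed by the actinometer: 4.03e-6 / 0.208 = 1.938e-5 mol.
Incident flux: 1.938e-5 / 0.740 = 2.619e-5 einstein.
Absorbed by unknown: 0.467 × 2.619e-5 = 1.223e-5 mol.
Φ(unknown) = 9.99e-6 / 1.223e-5 = 0.817.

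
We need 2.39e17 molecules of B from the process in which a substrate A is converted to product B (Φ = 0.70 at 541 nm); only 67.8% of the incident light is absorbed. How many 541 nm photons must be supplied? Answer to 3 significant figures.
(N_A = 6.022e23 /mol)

5.04e17 photons

Product: 2.39e17 / 6.022e23 = 3.969e-7 mol.
Photons that must be absorbed: 3.969e-7 / 0.70 = 5.670e-7 mol.
Incident photons needed: 5.670e-7 / 0.678 = 8.363e-7 mol.
Photon count: 8.363e-7 × 6.022e23 = 5.04e17.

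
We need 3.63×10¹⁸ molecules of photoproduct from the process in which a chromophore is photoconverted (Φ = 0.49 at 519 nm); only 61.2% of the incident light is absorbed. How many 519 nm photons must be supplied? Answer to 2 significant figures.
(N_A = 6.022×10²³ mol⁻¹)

1.2×10¹⁹ photons

Product: 3.63×10¹⁸ / 6.022×10²³ = 6.028×10⁻⁶ mol.
Photons that must be absorbed: 6.028×10⁻⁶ / 0.49 = 1.230×10⁻⁵ mol.
Incident photons needed: 1.230×10⁻⁵ / 0.612 = 2.010×10⁻⁵ mol.
Photon count: 2.010×10⁻⁵ × 6.022×10²³ = 1.2×10¹⁹.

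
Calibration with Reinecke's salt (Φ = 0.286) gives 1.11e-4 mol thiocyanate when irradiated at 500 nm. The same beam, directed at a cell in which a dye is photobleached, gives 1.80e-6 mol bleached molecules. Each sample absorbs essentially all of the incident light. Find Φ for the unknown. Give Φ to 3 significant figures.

Photons absorbed by the actinometer: 1.11e-4 / 0.286 = 3.881e-4 mol.
Φ(unknown) = 1.80e-6 / 3.881e-4 = 0.00464.

Φ = 0.00464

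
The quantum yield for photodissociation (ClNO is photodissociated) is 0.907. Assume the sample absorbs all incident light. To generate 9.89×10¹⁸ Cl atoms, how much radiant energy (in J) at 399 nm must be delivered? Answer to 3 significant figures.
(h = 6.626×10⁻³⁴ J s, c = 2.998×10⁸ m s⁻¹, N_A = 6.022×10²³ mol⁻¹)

5.43 J

Product: 9.89×10¹⁸ / 6.022×10²³ = 1.642×10⁻⁵ mol.
Photons that must be absorbed: 1.642×10⁻⁵ / 0.907 = 1.810×10⁻⁵ mol.
Photon energy: hc/λ = 4.979×10⁻¹⁹ J; per mole, 2.998×10⁵ J mol⁻¹.
Energy required: 1.810×10⁻⁵ × 2.998×10⁵ = 5.43 J.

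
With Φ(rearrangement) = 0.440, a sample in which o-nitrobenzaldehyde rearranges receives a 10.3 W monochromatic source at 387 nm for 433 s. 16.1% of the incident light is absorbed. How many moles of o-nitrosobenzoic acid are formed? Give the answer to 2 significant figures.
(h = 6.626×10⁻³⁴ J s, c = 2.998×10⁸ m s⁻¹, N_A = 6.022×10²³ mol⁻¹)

Photon energy at 387 nm: hc/λ = (6.626×10⁻³⁴)(2.998×10⁸)/(387×10⁻⁹) = 5.133×10⁻¹⁹ J.
Energy delivered: (10.3 W)(433 s) = 4460 J.
Photons incident: 4460 / 5.133×10⁻¹⁹ = 8.689×10²¹, i.e. 8.689×10²¹/6.022×10²³ = 0.01443 mol.
Photons absorbed: 0.161 × 0.01443 = 0.002323 mol.
Product: Φ × n_abs = 0.440 × 0.002323 = 0.001022 mol.

0.0010 mol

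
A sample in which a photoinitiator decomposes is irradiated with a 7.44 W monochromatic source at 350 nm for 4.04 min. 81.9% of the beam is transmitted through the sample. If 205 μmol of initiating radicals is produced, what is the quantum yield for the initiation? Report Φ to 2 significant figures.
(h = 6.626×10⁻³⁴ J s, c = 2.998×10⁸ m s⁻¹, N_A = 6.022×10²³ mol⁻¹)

Φ = 0.21

Product: 205 μmol = 2.05×10⁻⁴ mol.
Photon energy at 350 nm: hc/λ = (6.626×10⁻³⁴)(2.998×10⁸)/(350×10⁻⁹) = 5.676×10⁻¹⁹ J.
Energy delivered: (7.44 W)(242.4 s) = 1803 J.
Photons incident: 1803 / 5.676×10⁻¹⁹ = 3.177×10²¹, i.e. 3.177×10²¹/6.022×10²³ = 0.005276 mol.
Fraction absorbed: 1 − 81.9/100 = 0.1810.
Photons absorbed: 0.1810 × 0.005276 = 9.550×10⁻⁴ mol.
Φ = 2.05×10⁻⁴ mol / 9.550×10⁻⁴ mol photons = 0.21.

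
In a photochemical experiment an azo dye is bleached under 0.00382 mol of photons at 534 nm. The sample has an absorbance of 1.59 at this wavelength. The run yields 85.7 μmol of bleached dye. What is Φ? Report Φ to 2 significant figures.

Φ = 0.023

Product: 85.7 μmol = 8.57×10⁻⁵ mol.
Fraction absorbed: 1 − 10^(−1.59) = 0.9743.
Photons absorbed: 0.9743 × 0.00382 = 0.003722 mol.
Φ = 8.57×10⁻⁵ mol / 0.003722 mol photons = 0.023.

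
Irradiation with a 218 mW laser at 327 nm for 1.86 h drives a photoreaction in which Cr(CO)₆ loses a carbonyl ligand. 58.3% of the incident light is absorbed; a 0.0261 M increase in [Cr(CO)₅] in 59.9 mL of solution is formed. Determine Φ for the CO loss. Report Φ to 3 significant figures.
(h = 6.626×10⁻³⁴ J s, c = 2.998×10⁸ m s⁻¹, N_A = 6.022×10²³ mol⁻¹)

Φ = 0.672

Product: (0.0261 M)(0.0599 L) = 0.001563 mol.
Photon energy at 327 nm: hc/λ = (6.626×10⁻³⁴)(2.998×10⁸)/(327×10⁻⁹) = 6.075×10⁻¹⁹ J.
Energy delivered: (218 mW)(6696 s) = 1460 J.
Photons incident: 1460 / 6.075×10⁻¹⁹ = 2.403×10²¹, i.e. 2.403×10²¹/6.022×10²³ = 0.003990 mol.
Photons absorbed: 0.583 × 0.003990 = 0.002326 mol.
Φ = 0.001563 mol / 0.002326 mol photons = 0.672.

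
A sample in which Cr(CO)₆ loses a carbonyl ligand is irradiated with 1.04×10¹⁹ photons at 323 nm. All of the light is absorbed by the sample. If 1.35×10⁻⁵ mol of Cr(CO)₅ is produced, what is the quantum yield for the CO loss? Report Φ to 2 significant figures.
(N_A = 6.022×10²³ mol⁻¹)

Moles of photons: 1.04×10¹⁹ / 6.022×10²³ = 1.727×10⁻⁵ mol.
Φ = 1.35×10⁻⁵ mol / 1.727×10⁻⁵ mol photons = 0.78.

Φ = 0.78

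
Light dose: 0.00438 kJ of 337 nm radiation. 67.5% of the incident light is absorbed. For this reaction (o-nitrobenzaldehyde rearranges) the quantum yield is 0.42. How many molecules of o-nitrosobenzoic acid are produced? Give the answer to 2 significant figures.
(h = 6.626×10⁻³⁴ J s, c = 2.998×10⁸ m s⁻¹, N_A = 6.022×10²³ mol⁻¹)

Photon energy at 337 nm: hc/λ = (6.626×10⁻³⁴)(2.998×10⁸)/(337×10⁻⁹) = 5.895×10⁻¹⁹ J.
Incident energy: 0.00438 kJ = 4.38 J.
Photons incident: 4.38 / 5.895×10⁻¹⁹ = 7.430×10¹⁸, i.e. 7.430×10¹⁸/6.022×10²³ = 1.234×10⁻⁵ mol.
Photons absorbed: 0.675 × 1.234×10⁻⁵ = 8.330×10⁻⁶ mol.
Product: Φ × n_abs = 0.42 × 8.330×10⁻⁶ = 3.499×10⁻⁶ mol.
As a count: 3.499×10⁻⁶ × 6.022×10²³ = 2.1×10¹⁸.

2.1×10¹⁸ molecules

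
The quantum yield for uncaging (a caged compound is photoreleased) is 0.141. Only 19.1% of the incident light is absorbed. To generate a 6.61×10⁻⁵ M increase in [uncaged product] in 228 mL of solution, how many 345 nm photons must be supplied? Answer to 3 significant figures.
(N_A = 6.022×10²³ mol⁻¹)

Product: (6.61×10⁻⁵ M)(0.228 L) = 1.507×10⁻⁵ mol.
Photons that must be absorbed: 1.507×10⁻⁵ / 0.141 = 1.069×10⁻⁴ mol.
Incident photons needed: 1.069×10⁻⁴ / 0.191 = 5.597×10⁻⁴ mol.
Photon count: 5.597×10⁻⁴ × 6.022×10²³ = 3.37×10²⁰.

3.37×10²⁰ photons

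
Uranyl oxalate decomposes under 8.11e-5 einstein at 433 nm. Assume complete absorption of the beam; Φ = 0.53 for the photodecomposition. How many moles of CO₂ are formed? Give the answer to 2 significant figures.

4.3e-5 mol

Product: Φ × n_abs = 0.53 × 8.11e-5 = 4.298e-5 mol.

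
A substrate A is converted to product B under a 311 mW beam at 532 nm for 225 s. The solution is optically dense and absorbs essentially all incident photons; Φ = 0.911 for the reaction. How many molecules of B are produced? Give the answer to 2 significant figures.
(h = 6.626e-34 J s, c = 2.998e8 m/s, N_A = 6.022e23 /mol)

1.7e20 molecules

Photon energy at 532 nm: hc/λ = (6.626e-34)(2.998e8)/(532e-9) = 3.734e-19 J.
Energy delivered: (311 mW)(225 s) = 69.98 J.
Photons incident: 69.98 / 3.734e-19 = 1.874e20, i.e. 1.874e20/6.022e23 = 3.112e-4 mol.
Product: Φ × n_abs = 0.911 × 3.112e-4 = 2.835e-4 mol.
As a count: 2.835e-4 × 6.022e23 = 1.7e20.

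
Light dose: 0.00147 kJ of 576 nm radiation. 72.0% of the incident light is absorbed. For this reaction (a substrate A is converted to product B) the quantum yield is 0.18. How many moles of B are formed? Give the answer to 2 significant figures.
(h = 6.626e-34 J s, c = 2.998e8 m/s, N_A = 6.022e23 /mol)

Photon energy at 576 nm: hc/λ = (6.626e-34)(2.998e8)/(576e-9) = 3.449e-19 J.
Incident energy: 0.00147 kJ = 1.47 J.
Photons incident: 1.47 / 3.449e-19 = 4.262e18, i.e. 4.262e18/6.022e23 = 7.077e-6 mol.
Photons absorbed: 0.720 × 7.077e-6 = 5.095e-6 mol.
Product: Φ × n_abs = 0.18 × 5.095e-6 = 9.171e-7 mol.

9.2e-7 mol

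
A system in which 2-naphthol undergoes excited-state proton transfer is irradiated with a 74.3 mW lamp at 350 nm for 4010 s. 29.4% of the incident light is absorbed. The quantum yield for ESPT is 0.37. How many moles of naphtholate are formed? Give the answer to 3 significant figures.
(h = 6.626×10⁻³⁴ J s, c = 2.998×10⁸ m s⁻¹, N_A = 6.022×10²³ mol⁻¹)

Photon energy at 350 nm: hc/λ = (6.626×10⁻³⁴)(2.998×10⁸)/(350×10⁻⁹) = 5.676×10⁻¹⁹ J.
Energy delivered: (74.3 mW)(4010 s) = 297.9 J.
Photons incident: 297.9 / 5.676×10⁻¹⁹ = 5.248×10²⁰, i.e. 5.248×10²⁰/6.022×10²³ = 8.715×10⁻⁴ mol.
Photons absorbed: 0.294 × 8.715×10⁻⁴ = 2.562×10⁻⁴ mol.
Product: Φ × n_abs = 0.37 × 2.562×10⁻⁴ = 9.479×10⁻⁵ mol.

9.48×10⁻⁵ mol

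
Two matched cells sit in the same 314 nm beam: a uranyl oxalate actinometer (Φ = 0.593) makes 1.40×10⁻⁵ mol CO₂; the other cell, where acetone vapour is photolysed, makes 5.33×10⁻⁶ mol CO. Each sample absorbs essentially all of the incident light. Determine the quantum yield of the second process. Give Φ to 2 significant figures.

Photons absorbed by the actinometer: 1.40×10⁻⁵ / 0.593 = 2.361×10⁻⁵ mol.
Φ(unknown) = 5.33×10⁻⁶ / 2.361×10⁻⁵ = 0.23.

Φ = 0.23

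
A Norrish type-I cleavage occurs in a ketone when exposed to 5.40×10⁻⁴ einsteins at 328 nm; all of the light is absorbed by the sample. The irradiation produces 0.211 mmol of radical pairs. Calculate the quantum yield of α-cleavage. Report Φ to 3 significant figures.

Product: 0.211 mmol = 2.11×10⁻⁴ mol.
Φ = 2.11×10⁻⁴ mol / 5.40×10⁻⁴ mol photons = 0.391.

Φ = 0.391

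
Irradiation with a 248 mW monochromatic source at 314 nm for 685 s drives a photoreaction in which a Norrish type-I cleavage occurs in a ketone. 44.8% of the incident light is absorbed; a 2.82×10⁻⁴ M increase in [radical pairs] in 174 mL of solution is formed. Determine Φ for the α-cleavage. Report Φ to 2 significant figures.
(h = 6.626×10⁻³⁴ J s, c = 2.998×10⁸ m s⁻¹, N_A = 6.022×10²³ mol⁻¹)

Product: (2.82×10⁻⁴ M)(0.174 L) = 4.907×10⁻⁵ mol.
Photon energy at 314 nm: hc/λ = (6.626×10⁻³⁴)(2.998×10⁸)/(314×10⁻⁹) = 6.326×10⁻¹⁹ J.
Energy delivered: (248 mW)(685 s) = 169.9 J.
Photons incident: 169.9 / 6.326×10⁻¹⁹ = 2.686×10²⁰, i.e. 2.686×10²⁰/6.022×10²³ = 4.460×10⁻⁴ mol.
Photons absorbed: 0.448 × 4.460×10⁻⁴ = 1.998×10⁻⁴ mol.
Φ = 4.907×10⁻⁵ mol / 1.998×10⁻⁴ mol photons = 0.25.

Φ = 0.25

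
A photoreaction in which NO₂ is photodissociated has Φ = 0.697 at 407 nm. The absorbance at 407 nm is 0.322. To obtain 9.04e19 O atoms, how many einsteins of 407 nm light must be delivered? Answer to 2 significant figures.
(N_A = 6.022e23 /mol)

Product: 9.04e19 / 6.022e23 = 1.501e-4 mol.
Photons that must be absorbed: 1.501e-4 / 0.697 = 2.154e-4 mol.
Fraction absorbed: 1 − 10^(−0.322) = 0.5236.
Incident photons needed: 2.154e-4 / 0.5236 = 4.114e-4 mol.

4.1e-4 einstein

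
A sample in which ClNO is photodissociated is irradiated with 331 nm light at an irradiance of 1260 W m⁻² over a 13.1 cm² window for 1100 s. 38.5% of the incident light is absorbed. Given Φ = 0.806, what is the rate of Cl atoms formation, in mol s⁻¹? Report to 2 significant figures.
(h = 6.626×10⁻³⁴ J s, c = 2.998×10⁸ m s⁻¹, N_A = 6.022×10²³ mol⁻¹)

1.4×10⁻⁶ mol s⁻¹

Photon energy at 331 nm: hc/λ = (6.626×10⁻³⁴)(2.998×10⁸)/(331×10⁻⁹) = 6.001×10⁻¹⁹ J.
Energy delivered: (1260 W m⁻²)(13.1×10⁻⁴ m²)(1100 s) = 1816 J.
Photons incident: 1816 / 6.001×10⁻¹⁹ = 3.026×10²¹, i.e. 3.026×10²¹/6.022×10²³ = 0.005025 mol.
Photons absorbed: 0.385 × 0.005025 = 0.001935 mol.
Product formed: 0.806 × 0.001935 = 0.001560 mol.
Rate: 0.001560 / 1100 s = 1.4×10⁻⁶ mol s⁻¹.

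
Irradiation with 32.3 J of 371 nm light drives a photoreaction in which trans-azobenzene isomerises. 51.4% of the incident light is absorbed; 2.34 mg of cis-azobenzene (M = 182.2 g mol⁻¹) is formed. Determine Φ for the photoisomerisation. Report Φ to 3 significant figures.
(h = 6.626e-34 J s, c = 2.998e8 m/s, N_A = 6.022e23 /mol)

Φ = 0.249

Product: 2.34 mg / 182.2 g mol⁻¹ = 1.284e-5 mol.
Photon energy at 371 nm: hc/λ = (6.626e-34)(2.998e8)/(371e-9) = 5.354e-19 J.
Photons incident: 32.3 / 5.354e-19 = 6.033e19, i.e. 6.033e19/6.022e23 = 1.002e-4 mol.
Photons absorbed: 0.514 × 1.002e-4 = 5.150e-5 mol.
Φ = 1.284e-5 mol / 5.150e-5 mol photons = 0.249.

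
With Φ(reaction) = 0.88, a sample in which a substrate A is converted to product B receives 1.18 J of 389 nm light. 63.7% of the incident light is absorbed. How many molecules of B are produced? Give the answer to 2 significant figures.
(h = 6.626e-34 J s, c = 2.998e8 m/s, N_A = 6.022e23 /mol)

1.3e18 molecules

Photon energy at 389 nm: hc/λ = (6.626e-34)(2.998e8)/(389e-9) = 5.107e-19 J.
Photons incident: 1.18 / 5.107e-19 = 2.311e18, i.e. 2.311e18/6.022e23 = 3.838e-6 mol.
Photons absorbed: 0.637 × 3.838e-6 = 2.445e-6 mol.
Product: Φ × n_abs = 0.88 × 2.445e-6 = 2.152e-6 mol.
As a count: 2.152e-6 × 6.022e23 = 1.3e18.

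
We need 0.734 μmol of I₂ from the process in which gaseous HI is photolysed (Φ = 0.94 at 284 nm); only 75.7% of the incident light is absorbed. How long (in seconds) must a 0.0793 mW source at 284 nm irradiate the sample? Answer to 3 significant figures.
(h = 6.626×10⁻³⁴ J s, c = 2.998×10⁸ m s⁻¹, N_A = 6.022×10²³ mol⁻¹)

t ≈ 5480 s

Product: 0.734 μmol = 7.34×10⁻⁷ mol.
Photons that must be absorbed: 7.34×10⁻⁷ / 0.94 = 7.809×10⁻⁷ mol.
Incident photons needed: 7.809×10⁻⁷ / 0.757 = 1.032×10⁻⁶ mol.
Photon energy: hc/λ = 6.995×10⁻¹⁹ J; per mole, 4.212×10⁵ J mol⁻¹.
Energy required: 1.032×10⁻⁶ × 4.212×10⁵ = 0.4347 J.
Time: 0.4347 J / 7.93e-05 W = 5480 s.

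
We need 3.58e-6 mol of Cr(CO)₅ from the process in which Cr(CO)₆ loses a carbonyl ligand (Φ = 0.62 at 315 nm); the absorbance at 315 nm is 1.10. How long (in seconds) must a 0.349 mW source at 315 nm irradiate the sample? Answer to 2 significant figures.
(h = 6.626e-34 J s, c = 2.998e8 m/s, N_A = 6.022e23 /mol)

t ≈ 6800 s

Photons that must be absorbed: 3.58e-6 / 0.62 = 5.774e-6 mol.
Fraction absorbed: 1 − 10^(−1.10) = 0.9206.
Incident photons needed: 5.774e-6 / 0.9206 = 6.272e-6 mol.
Photon energy: hc/λ = 6.306e-19 J; per mole, 3.797e5 J mol⁻¹.
Energy required: 6.272e-6 × 3.797e5 = 2.381 J.
Time: 2.381 J / 0.000349 W = 6800 s.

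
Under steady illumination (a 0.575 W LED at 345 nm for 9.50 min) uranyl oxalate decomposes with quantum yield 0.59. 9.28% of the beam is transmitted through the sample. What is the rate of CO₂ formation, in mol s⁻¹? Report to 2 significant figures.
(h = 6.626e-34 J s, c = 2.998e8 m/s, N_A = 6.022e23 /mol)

8.9e-7 mol s⁻¹

Photon energy at 345 nm: hc/λ = (6.626e-34)(2.998e8)/(345e-9) = 5.758e-19 J.
Energy delivered: (0.575 W)(570 s) = 327.8 J.
Photons incident: 327.8 / 5.758e-19 = 5.693e20, i.e. 5.693e20/6.022e23 = 9.454e-4 mol.
Fraction absorbed: 1 − 9.28/100 = 0.9072.
Photons absorbed: 0.9072 × 9.454e-4 = 8.577e-4 mol.
Product formed: 0.59 × 8.577e-4 = 5.060e-4 mol.
Rate: 5.060e-4 / 570 s = 8.9e-7 mol s⁻¹.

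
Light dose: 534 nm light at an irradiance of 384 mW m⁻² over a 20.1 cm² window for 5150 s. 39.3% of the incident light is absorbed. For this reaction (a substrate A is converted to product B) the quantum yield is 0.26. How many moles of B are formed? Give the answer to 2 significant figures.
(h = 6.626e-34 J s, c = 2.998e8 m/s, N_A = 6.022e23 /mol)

Photon energy at 534 nm: hc/λ = (6.626e-34)(2.998e8)/(534e-9) = 3.720e-19 J.
Energy delivered: (384 mW m⁻²)(20.1e-4 m²)(5150 s) = 3.975 J.
Photons incident: 3.975 / 3.720e-19 = 1.069e19, i.e. 1.069e19/6.022e23 = 1.775e-5 mol.
Photons absorbed: 0.393 × 1.775e-5 = 6.976e-6 mol.
Product: Φ × n_abs = 0.26 × 6.976e-6 = 1.814e-6 mol.

1.8e-6 mol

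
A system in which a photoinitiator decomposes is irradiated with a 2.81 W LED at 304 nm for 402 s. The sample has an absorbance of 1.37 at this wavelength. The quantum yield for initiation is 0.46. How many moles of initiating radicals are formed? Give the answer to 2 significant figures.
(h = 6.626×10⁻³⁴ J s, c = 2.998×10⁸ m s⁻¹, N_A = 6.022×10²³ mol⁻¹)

0.0013 mol

Photon energy at 304 nm: hc/λ = (6.626×10⁻³⁴)(2.998×10⁸)/(304×10⁻⁹) = 6.534×10⁻¹⁹ J.
Energy delivered: (2.81 W)(402 s) = 1130 J.
Photons incident: 1130 / 6.534×10⁻¹⁹ = 1.729×10²¹, i.e. 1.729×10²¹/6.022×10²³ = 0.002871 mol.
Fraction absorbed: 1 − 10^(−1.37) = 0.9573.
Photons absorbed: 0.9573 × 0.002871 = 0.002748 mol.
Product: Φ × n_abs = 0.46 × 0.002748 = 0.001264 mol.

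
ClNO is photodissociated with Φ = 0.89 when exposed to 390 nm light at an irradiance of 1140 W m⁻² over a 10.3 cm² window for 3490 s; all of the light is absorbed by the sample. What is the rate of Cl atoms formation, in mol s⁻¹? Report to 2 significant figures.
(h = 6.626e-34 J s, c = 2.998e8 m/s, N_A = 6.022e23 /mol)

Photon energy at 390 nm: hc/λ = (6.626e-34)(2.998e8)/(390e-9) = 5.094e-19 J.
Energy delivered: (1140 W m⁻²)(10.3e-4 m²)(3490 s) = 4098 J.
Photons incident: 4098 / 5.094e-19 = 8.045e21, i.e. 8.045e21/6.022e23 = 0.01336 mol.
Product formed: 0.89 × 0.01336 = 0.01189 mol.
Rate: 0.01189 / 3490 s = 3.4e-6 mol s⁻¹.

3.4e-6 mol s⁻¹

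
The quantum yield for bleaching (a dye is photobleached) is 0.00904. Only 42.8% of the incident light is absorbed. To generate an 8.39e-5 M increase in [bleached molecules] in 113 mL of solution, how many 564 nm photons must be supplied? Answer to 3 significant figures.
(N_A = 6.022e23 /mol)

1.48e21 photons

Product: (8.39e-5 M)(0.113 L) = 9.481e-6 mol.
Photons that must be absorbed: 9.481e-6 / 0.00904 = 0.001049 mol.
Incident photons needed: 0.001049 / 0.428 = 0.002451 mol.
Photon count: 0.002451 × 6.022e23 = 1.48e21.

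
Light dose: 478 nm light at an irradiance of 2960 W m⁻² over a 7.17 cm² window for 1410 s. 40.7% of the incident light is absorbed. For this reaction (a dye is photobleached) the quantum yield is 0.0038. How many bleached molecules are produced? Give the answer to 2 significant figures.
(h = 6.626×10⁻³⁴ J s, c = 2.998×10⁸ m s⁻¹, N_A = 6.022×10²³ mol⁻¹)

1.1×10¹⁹ bleached molecules

Photon energy at 478 nm: hc/λ = (6.626×10⁻³⁴)(2.998×10⁸)/(478×10⁻⁹) = 4.156×10⁻¹⁹ J.
Energy delivered: (2960 W m⁻²)(7.17×10⁻⁴ m²)(1410 s) = 2992 J.
Photons incident: 2992 / 4.156×10⁻¹⁹ = 7.199×10²¹, i.e. 7.199×10²¹/6.022×10²³ = 0.01195 mol.
Photons absorbed: 0.407 × 0.01195 = 0.004864 mol.
Product: Φ × n_abs = 0.0038 × 0.004864 = 1.848×10⁻⁵ mol.
As a count: 1.848×10⁻⁵ × 6.022×10²³ = 1.1×10¹⁹.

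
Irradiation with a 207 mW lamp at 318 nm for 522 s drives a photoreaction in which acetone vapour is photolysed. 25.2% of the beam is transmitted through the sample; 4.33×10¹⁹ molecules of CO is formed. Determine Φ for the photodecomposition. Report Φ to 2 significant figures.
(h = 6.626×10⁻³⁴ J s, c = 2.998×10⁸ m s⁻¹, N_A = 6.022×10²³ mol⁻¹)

Product: 4.33×10¹⁹ / 6.022×10²³ = 7.190×10⁻⁵ mol.
Photon energy at 318 nm: hc/λ = (6.626×10⁻³⁴)(2.998×10⁸)/(318×10⁻⁹) = 6.247×10⁻¹⁹ J.
Energy delivered: (207 mW)(522 s) = 108.1 J.
Photons incident: 108.1 / 6.247×10⁻¹⁹ = 1.730×10²⁰, i.e. 1.730×10²⁰/6.022×10²³ = 2.873×10⁻⁴ mol.
Fraction absorbed: 1 − 25.2/100 = 0.7480.
Photons absorbed: 0.7480 × 2.873×10⁻⁴ = 2.149×10⁻⁴ mol.
Φ = 7.190×10⁻⁵ mol / 2.149×10⁻⁴ mol photons = 0.33.

Φ = 0.33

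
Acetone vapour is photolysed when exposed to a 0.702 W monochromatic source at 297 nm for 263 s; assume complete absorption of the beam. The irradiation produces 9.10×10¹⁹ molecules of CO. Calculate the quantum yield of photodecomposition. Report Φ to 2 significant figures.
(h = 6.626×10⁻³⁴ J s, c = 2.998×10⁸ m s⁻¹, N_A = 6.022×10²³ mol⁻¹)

Φ = 0.33

Product: 9.10×10¹⁹ / 6.022×10²³ = 1.511×10⁻⁴ mol.
Photon energy at 297 nm: hc/λ = (6.626×10⁻³⁴)(2.998×10⁸)/(297×10⁻⁹) = 6.688×10⁻¹⁹ J.
Energy delivered: (0.702 W)(263 s) = 184.6 J.
Photons incident: 184.6 / 6.688×10⁻¹⁹ = 2.760×10²⁰, i.e. 2.760×10²⁰/6.022×10²³ = 4.583×10⁻⁴ mol.
Φ = 1.511×10⁻⁴ mol / 4.583×10⁻⁴ mol photons = 0.33.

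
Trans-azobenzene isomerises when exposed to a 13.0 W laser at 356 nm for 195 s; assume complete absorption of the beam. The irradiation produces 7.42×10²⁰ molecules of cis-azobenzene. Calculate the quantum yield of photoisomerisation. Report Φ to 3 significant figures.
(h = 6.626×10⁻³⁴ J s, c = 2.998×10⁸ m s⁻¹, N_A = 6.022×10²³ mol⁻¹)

Product: 7.42×10²⁰ / 6.022×10²³ = 0.001232 mol.
Photon energy at 356 nm: hc/λ = (6.626×10⁻³⁴)(2.998×10⁸)/(356×10⁻⁹) = 5.580×10⁻¹⁹ J.
Energy delivered: (13.0 W)(195 s) = 2535 J.
Photons incident: 2535 / 5.580×10⁻¹⁹ = 4.543×10²¹, i.e. 4.543×10²¹/6.022×10²³ = 0.007544 mol.
Φ = 0.001232 mol / 0.007544 mol photons = 0.163.

Φ = 0.163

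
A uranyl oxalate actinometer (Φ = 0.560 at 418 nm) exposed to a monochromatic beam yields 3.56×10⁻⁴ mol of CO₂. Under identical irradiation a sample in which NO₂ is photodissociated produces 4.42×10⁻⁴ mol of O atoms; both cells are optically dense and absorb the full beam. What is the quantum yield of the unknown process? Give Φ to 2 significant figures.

Photons absorbed by the actinometer: 3.56×10⁻⁴ / 0.560 = 6.357×10⁻⁴ mol.
Φ(unknown) = 4.42×10⁻⁴ / 6.357×10⁻⁴ = 0.70.

Φ = 0.70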